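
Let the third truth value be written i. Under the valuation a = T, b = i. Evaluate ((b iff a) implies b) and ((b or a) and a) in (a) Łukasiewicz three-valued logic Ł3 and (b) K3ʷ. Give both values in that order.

T; i

In Łukasiewicz three-valued logic Ł3: b iff a = i iff T = i  [1 − |½−1|]
(b iff a) implies b = i implies i = T
b or a = i or T = T
(b or a) and a = T and T = T
((b iff a) implies b) and ((b or a) and a) = T and T = T
In K3ʷ: b iff a = i iff T = i
(b iff a) implies b = i implies i = i  [any arg is the third value ⇒ result is the third value]
b or a = i or T = i
(b or a) and a = i and T = i
((b iff a) implies b) and ((b or a) and a) = i and i = i
They differ because Łukasiewicz three-valued logic Ł3 and K3ʷ treat i differently under the binary connectives.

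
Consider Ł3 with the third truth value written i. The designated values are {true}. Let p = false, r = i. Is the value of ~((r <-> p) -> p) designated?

No

r <-> p = i <-> false = i  [1 − |½−0|]
(r <-> p) -> p = i -> false = i
~((r <-> p) -> p) = ~i = i
i ∉ {true}.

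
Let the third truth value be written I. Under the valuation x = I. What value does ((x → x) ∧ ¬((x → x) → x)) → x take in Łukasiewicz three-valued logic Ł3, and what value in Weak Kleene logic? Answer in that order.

In Łukasiewicz three-valued logic Ł3: x → x = I → I = ⊤
x → x = I → I = ⊤
(x → x) → x = ⊤ → I = I
¬((x → x) → x) = ¬I = I
(x → x) ∧ ¬((x → x) → x) = ⊤ ∧ I = I
((x → x) ∧ ¬((x → x) → x)) → x = I → I = ⊤
In Weak Kleene logic: x → x = I → I = I  [any arg is the third value ⇒ result is the third value]
x → x = I → I = I
(x → x) → x = I → I = I
¬((x → x) → x) = ¬I = I
(x → x) ∧ ¬((x → x) → x) = I ∧ I = I
((x → x) ∧ ¬((x → x) → x)) → x = I → I = I
They differ because Łukasiewicz three-valued logic Ł3 and Weak Kleene logic treat I differently under the binary connectives.

⊤; I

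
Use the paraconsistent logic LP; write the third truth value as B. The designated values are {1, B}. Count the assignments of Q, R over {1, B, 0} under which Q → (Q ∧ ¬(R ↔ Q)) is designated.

Of the 9 assignments, 8 give a value in {1, B}.

8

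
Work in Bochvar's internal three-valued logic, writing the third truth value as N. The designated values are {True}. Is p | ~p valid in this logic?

Countermodel: p=N gives N, which is not designated.

No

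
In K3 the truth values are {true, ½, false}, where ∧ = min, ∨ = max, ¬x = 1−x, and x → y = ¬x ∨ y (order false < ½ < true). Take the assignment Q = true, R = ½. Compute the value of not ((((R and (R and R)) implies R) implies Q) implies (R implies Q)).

false

R and R = ½ and ½ = ½
R and (R and R) = ½ and ½ = ½
(R and (R and R)) implies R = ½ implies ½ = ½
((R and (R and R)) implies R) implies Q = ½ implies true = true
R implies Q = ½ implies true = true
(((R and (R and R)) implies R) implies Q) implies (R implies Q) = true implies true = true
not ((((R and (R and R)) implies R) implies Q) implies (R implies Q)) = not true = false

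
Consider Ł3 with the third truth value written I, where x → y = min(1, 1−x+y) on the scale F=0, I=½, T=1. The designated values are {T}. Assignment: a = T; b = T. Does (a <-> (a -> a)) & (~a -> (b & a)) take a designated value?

a -> a = T -> T = T
a <-> (a -> a) = T <-> T = T
~a = ~T = F
b & a = T & T = T
~a -> (b & a) = F -> T = T
(a <-> (a -> a)) & (~a -> (b & a)) = T & T = T
T ∈ {T}.

Yes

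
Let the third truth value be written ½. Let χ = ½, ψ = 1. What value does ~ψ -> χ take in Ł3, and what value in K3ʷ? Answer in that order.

In Ł3: ~ψ = ~1 = 0
~ψ -> χ = 0 -> ½ = 1  [min(1, 1−0+½)]
In K3ʷ: ~ψ = ~1 = 0
~ψ -> χ = 0 -> ½ = ½
They differ because Ł3 and K3ʷ treat ½ differently under the binary connectives.

1; ½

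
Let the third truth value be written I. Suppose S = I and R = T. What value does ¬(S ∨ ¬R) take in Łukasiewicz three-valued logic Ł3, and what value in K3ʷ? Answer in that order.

In Łukasiewicz three-valued logic Ł3: ¬R = ¬T = F
S ∨ ¬R = I ∨ F = I
¬(S ∨ ¬R) = ¬I = I
In K3ʷ: ¬R = ¬T = F
S ∨ ¬R = I ∨ F = I
¬(S ∨ ¬R) = ¬I = I

I; I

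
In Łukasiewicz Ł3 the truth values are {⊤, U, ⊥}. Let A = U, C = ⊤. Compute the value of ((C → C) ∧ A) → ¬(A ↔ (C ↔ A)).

U

C → C = ⊤ → ⊤ = ⊤
(C → C) ∧ A = ⊤ ∧ U = U
C ↔ A = ⊤ ↔ U = U
A ↔ (C ↔ A) = U ↔ U = ⊤
¬(A ↔ (C ↔ A)) = ¬⊤ = ⊥
((C → C) ∧ A) → ¬(A ↔ (C ↔ A)) = U → ⊥ = U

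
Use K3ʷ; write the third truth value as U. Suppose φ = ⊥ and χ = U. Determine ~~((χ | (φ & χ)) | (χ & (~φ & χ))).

U

φ & χ = ⊥ & U = U
χ | (φ & χ) = U | U = U
~φ = ~⊥ = ⊤
~φ & χ = ⊤ & U = U
χ & (~φ & χ) = U & U = U
(χ | (φ & χ)) | (χ & (~φ & χ)) = U | U = U
~((χ | (φ & χ)) | (χ & (~φ & χ))) = ~U = U
~~((χ | (φ & χ)) | (χ & (~φ & χ))) = ~U = U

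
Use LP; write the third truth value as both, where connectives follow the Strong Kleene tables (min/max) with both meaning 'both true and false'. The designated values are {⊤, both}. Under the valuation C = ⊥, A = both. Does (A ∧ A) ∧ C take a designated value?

A ∧ A = both ∧ both = both
(A ∧ A) ∧ C = both ∧ ⊥ = ⊥
⊥ ∉ {⊤, both}.

No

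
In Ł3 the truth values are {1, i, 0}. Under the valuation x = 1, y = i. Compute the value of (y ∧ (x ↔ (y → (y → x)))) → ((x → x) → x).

y → x = i → 1 = 1  [min(1, 1−½+1)]
y → (y → x) = i → 1 = 1
x ↔ (y → (y → x)) = 1 ↔ 1 = 1
y ∧ (x ↔ (y → (y → x))) = i ∧ 1 = i
x → x = 1 → 1 = 1
(x → x) → x = 1 → 1 = 1
(y ∧ (x ↔ (y → (y → x)))) → ((x → x) → x) = i → 1 = 1

1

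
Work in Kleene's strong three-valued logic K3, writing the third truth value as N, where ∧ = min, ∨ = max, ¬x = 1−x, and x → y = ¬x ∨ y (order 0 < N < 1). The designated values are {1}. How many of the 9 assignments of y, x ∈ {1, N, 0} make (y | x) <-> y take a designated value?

4

Designated under: (y=1, x=1); (y=1, x=N); (y=1, x=0); (y=0, x=0).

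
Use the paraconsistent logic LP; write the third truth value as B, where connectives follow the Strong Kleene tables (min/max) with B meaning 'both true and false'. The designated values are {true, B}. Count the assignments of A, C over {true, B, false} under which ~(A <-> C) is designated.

Of the 9 assignments, 7 give a value in {true, B}.

7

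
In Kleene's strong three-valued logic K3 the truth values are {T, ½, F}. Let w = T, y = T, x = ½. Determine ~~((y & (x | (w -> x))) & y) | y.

w -> x = T -> ½ = ½  [~T | ½]
x | (w -> x) = ½ | ½ = ½
y & (x | (w -> x)) = T & ½ = ½
(y & (x | (w -> x))) & y = ½ & T = ½
~((y & (x | (w -> x))) & y) = ~½ = ½
~~((y & (x | (w -> x))) & y) = ~½ = ½
~~((y & (x | (w -> x))) & y) | y = ½ | T = T

T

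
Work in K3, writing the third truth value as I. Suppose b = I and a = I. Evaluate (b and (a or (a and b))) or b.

I

a and b = I and I = I
a or (a and b) = I or I = I
b and (a or (a and b)) = I and I = I
(b and (a or (a and b))) or b = I or I = I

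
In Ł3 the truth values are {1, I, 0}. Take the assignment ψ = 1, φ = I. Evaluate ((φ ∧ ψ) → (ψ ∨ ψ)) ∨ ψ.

φ ∧ ψ = I ∧ 1 = I
ψ ∨ ψ = 1 ∨ 1 = 1
(φ ∧ ψ) → (ψ ∨ ψ) = I → 1 = 1
((φ ∧ ψ) → (ψ ∨ ψ)) ∨ ψ = 1 ∨ 1 = 1

1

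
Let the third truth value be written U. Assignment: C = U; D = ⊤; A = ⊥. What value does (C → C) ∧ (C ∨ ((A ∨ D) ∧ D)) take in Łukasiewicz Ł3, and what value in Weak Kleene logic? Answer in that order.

In Łukasiewicz Ł3: C → C = U → U = ⊤  [min(1, 1−½+½)]
A ∨ D = ⊥ ∨ ⊤ = ⊤
(A ∨ D) ∧ D = ⊤ ∧ ⊤ = ⊤
C ∨ ((A ∨ D) ∧ D) = U ∨ ⊤ = ⊤
(C → C) ∧ (C ∨ ((A ∨ D) ∧ D)) = ⊤ ∧ ⊤ = ⊤
In Weak Kleene logic: C → C = U → U = U  [any arg is the third value ⇒ result is the third value]
A ∨ D = ⊥ ∨ ⊤ = ⊤
(A ∨ D) ∧ D = ⊤ ∧ ⊤ = ⊤
C ∨ ((A ∨ D) ∧ D) = U ∨ ⊤ = U
(C → C) ∧ (C ∨ ((A ∨ D) ∧ D)) = U ∧ U = U
They differ because Łukasiewicz Ł3 and Weak Kleene logic treat U differently under the binary connectives.

⊤; U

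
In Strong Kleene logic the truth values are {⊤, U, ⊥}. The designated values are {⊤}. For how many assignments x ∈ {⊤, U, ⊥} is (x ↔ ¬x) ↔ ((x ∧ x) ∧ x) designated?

x=⊤: ⊥ ·
x=U: U ·
x=⊥: ⊤ ✓

1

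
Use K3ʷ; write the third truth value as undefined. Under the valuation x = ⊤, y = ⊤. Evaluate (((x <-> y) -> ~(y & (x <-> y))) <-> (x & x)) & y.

x <-> y = ⊤ <-> ⊤ = ⊤
x <-> y = ⊤ <-> ⊤ = ⊤
y & (x <-> y) = ⊤ & ⊤ = ⊤
~(y & (x <-> y)) = ~⊤ = ⊥
(x <-> y) -> ~(y & (x <-> y)) = ⊤ -> ⊥ = ⊥
x & x = ⊤ & ⊤ = ⊤
((x <-> y) -> ~(y & (x <-> y))) <-> (x & x) = ⊥ <-> ⊤ = ⊥
(((x <-> y) -> ~(y & (x <-> y))) <-> (x & x)) & y = ⊥ & ⊤ = ⊥

⊥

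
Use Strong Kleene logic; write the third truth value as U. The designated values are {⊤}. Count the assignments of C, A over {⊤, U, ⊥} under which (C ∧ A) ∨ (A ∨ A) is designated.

Designated under: (C=⊤, A=⊤); (C=U, A=⊤); (C=⊥, A=⊤).

3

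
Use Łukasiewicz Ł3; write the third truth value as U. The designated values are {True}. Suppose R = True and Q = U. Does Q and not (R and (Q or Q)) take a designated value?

No

Q or Q = U or U = U
R and (Q or Q) = True and U = U
not (R and (Q or Q)) = not U = U
Q and not (R and (Q or Q)) = U and U = U
U ∉ {True}.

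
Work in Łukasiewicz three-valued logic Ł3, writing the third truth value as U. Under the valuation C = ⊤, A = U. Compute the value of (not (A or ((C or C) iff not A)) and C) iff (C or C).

C or C = ⊤ or ⊤ = ⊤
not A = not U = U
(C or C) iff not A = ⊤ iff U = U
A or ((C or C) iff not A) = U or U = U
not (A or ((C or C) iff not A)) = not U = U
not (A or ((C or C) iff not A)) and C = U and ⊤ = U
C or C = ⊤ or ⊤ = ⊤
(not (A or ((C or C) iff not A)) and C) iff (C or C) = U iff ⊤ = U

U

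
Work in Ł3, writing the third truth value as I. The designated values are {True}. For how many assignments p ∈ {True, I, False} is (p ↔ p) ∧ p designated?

p=True: True ✓
p=I: I ·
p=False: False ·

1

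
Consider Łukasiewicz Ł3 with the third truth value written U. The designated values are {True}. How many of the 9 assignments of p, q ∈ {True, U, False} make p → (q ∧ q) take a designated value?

6

Of the 9 assignments, 6 give a value in {True}.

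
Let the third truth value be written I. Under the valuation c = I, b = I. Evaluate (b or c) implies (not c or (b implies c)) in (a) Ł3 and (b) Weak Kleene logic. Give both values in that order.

⊤; I

In Ł3: b or c = I or I = I
not c = not I = I
b implies c = I implies I = ⊤  [min(1, 1−½+½)]
not c or (b implies c) = I or ⊤ = ⊤
(b or c) implies (not c or (b implies c)) = I implies ⊤ = ⊤
In Weak Kleene logic: b or c = I or I = I
not c = not I = I
b implies c = I implies I = I  [any arg is the third value ⇒ result is the third value]
not c or (b implies c) = I or I = I
(b or c) implies (not c or (b implies c)) = I implies I = I
They differ because Ł3 and Weak Kleene logic treat I differently under the binary connectives.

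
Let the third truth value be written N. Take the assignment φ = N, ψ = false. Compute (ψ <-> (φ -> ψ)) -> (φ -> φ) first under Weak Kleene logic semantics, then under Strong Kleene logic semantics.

N; N

In Weak Kleene logic: φ -> ψ = N -> false = N
ψ <-> (φ -> ψ) = false <-> N = N
φ -> φ = N -> N = N
(ψ <-> (φ -> ψ)) -> (φ -> φ) = N -> N = N
In Strong Kleene logic: φ -> ψ = N -> false = N  [~N | false]
ψ <-> (φ -> ψ) = false <-> N = N
φ -> φ = N -> N = N
(ψ <-> (φ -> ψ)) -> (φ -> φ) = N -> N = N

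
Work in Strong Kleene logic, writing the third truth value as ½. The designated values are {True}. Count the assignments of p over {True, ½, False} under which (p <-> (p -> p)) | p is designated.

p=True: True ✓
p=½: ½ ·
p=False: False ·

1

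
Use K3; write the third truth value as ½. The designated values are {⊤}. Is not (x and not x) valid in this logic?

Countermodel: x=½ gives ½, which is not designated.

No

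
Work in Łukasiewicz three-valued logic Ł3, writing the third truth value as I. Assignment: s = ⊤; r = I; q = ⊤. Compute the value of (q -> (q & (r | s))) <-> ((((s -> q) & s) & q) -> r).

I

r | s = I | ⊤ = ⊤
q & (r | s) = ⊤ & ⊤ = ⊤
q -> (q & (r | s)) = ⊤ -> ⊤ = ⊤
s -> q = ⊤ -> ⊤ = ⊤
(s -> q) & s = ⊤ & ⊤ = ⊤
((s -> q) & s) & q = ⊤ & ⊤ = ⊤
(((s -> q) & s) & q) -> r = ⊤ -> I = I  [min(1, 1−1+½)]
(q -> (q & (r | s))) <-> ((((s -> q) & s) & q) -> r) = ⊤ <-> I = I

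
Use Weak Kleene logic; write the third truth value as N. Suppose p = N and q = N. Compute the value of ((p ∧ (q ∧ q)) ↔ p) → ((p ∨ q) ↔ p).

q ∧ q = N ∧ N = N
p ∧ (q ∧ q) = N ∧ N = N
(p ∧ (q ∧ q)) ↔ p = N ↔ N = N
p ∨ q = N ∨ N = N
(p ∨ q) ↔ p = N ↔ N = N
((p ∧ (q ∧ q)) ↔ p) → ((p ∨ q) ↔ p) = N → N = N  [any arg is the third value ⇒ result is the third value]

N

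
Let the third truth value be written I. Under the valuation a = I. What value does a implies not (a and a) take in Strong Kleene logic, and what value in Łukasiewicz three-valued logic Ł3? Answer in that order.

I; true

In Strong Kleene logic: a and a = I and I = I
not (a and a) = not I = I
a implies not (a and a) = I implies I = I  [not I or I]
In Łukasiewicz three-valued logic Ł3: a and a = I and I = I
not (a and a) = not I = I
a implies not (a and a) = I implies I = true
They differ because Strong Kleene logic and Łukasiewicz three-valued logic Ł3 treat I differently under implication.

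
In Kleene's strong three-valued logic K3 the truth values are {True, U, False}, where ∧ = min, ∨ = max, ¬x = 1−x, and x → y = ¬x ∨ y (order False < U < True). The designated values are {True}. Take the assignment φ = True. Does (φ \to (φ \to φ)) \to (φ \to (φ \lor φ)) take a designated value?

Yes

φ \to φ = True \to True = True
φ \to (φ \to φ) = True \to True = True
φ \lor φ = True \lor True = True
φ \to (φ \lor φ) = True \to True = True
(φ \to (φ \to φ)) \to (φ \to (φ \lor φ)) = True \to True = True
True ∈ {True}.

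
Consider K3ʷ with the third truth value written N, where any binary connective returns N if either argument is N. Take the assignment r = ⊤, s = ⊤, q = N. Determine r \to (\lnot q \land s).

N

\lnot q = \lnot N = N
\lnot q \land s = N \land ⊤ = N
r \to (\lnot q \land s) = ⊤ \to N = N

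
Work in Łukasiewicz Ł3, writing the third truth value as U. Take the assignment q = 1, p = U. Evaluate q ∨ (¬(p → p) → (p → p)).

p → p = U → U = 1  [min(1, 1−½+½)]
¬(p → p) = ¬1 = 0
p → p = U → U = 1
¬(p → p) → (p → p) = 0 → 1 = 1
q ∨ (¬(p → p) → (p → p)) = 1 ∨ 1 = 1

1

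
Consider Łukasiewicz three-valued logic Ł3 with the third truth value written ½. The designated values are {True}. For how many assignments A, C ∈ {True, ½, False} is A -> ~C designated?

Of the 9 assignments, 6 give a value in {True}.

6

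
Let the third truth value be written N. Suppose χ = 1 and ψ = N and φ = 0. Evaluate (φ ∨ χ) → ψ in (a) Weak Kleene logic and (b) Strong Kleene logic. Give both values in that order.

In Weak Kleene logic: φ ∨ χ = 0 ∨ 1 = 1
(φ ∨ χ) → ψ = 1 → N = N
In Strong Kleene logic: φ ∨ χ = 0 ∨ 1 = 1
(φ ∨ χ) → ψ = 1 → N = N  [¬1 ∨ N]

N; N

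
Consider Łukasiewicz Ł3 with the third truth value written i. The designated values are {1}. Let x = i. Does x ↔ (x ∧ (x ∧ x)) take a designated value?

Yes

x ∧ x = i ∧ i = i
x ∧ (x ∧ x) = i ∧ i = i
x ↔ (x ∧ (x ∧ x)) = i ↔ i = 1  [1 − |½−½|]
1 ∈ {1}.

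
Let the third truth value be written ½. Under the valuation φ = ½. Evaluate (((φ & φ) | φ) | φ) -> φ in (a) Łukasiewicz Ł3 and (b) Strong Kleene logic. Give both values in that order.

True; ½

In Łukasiewicz Ł3: φ & φ = ½ & ½ = ½
(φ & φ) | φ = ½ | ½ = ½
((φ & φ) | φ) | φ = ½ | ½ = ½
(((φ & φ) | φ) | φ) -> φ = ½ -> ½ = True  [min(1, 1−½+½)]
In Strong Kleene logic: φ & φ = ½ & ½ = ½
(φ & φ) | φ = ½ | ½ = ½
((φ & φ) | φ) | φ = ½ | ½ = ½
(((φ & φ) | φ) | φ) -> φ = ½ -> ½ = ½  [~½ | ½]
They differ because Łukasiewicz Ł3 and Strong Kleene logic treat ½ differently under implication.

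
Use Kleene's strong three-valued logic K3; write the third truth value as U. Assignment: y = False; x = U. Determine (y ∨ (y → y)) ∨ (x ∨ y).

y → y = False → False = True
y ∨ (y → y) = False ∨ True = True
x ∨ y = U ∨ False = U
(y ∨ (y → y)) ∨ (x ∨ y) = True ∨ U = True

True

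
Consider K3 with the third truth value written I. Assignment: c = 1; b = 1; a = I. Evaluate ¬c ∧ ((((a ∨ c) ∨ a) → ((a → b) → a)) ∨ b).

¬c = ¬1 = 0
a ∨ c = I ∨ 1 = 1
(a ∨ c) ∨ a = 1 ∨ I = 1
a → b = I → 1 = 1
(a → b) → a = 1 → I = I
((a ∨ c) ∨ a) → ((a → b) → a) = 1 → I = I
(((a ∨ c) ∨ a) → ((a → b) → a)) ∨ b = I ∨ 1 = 1
¬c ∧ ((((a ∨ c) ∨ a) → ((a → b) → a)) ∨ b) = 0 ∧ 1 = 0

0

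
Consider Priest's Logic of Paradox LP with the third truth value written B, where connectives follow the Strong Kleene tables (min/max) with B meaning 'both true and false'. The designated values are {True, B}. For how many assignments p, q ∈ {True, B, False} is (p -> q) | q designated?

8

Of the 9 assignments, 8 give a value in {True, B}.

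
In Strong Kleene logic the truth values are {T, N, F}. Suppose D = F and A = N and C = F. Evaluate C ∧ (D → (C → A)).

F

C → A = F → N = T  [¬F ∨ N]
D → (C → A) = F → T = T
C ∧ (D → (C → A)) = F ∧ T = F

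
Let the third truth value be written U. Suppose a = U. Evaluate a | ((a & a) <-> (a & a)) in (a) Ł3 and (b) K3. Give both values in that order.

T; U

In Ł3: a & a = U & U = U
a & a = U & U = U
(a & a) <-> (a & a) = U <-> U = T  [1 − |½−½|]
a | ((a & a) <-> (a & a)) = U | T = T
In K3: a & a = U & U = U
a & a = U & U = U
(a & a) <-> (a & a) = U <-> U = U
a | ((a & a) <-> (a & a)) = U | U = U
They differ because Ł3 and K3 treat U differently under implication.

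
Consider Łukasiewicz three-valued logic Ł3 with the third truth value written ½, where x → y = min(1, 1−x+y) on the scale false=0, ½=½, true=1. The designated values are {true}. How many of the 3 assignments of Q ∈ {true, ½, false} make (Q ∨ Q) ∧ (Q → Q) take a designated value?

Q=true: true ✓
Q=½: ½ ·
Q=false: false ·

1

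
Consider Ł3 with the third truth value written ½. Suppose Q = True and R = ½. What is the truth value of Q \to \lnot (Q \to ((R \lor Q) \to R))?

R \lor Q = ½ \lor True = True
(R \lor Q) \to R = True \to ½ = ½  [min(1, 1−1+½)]
Q \to ((R \lor Q) \to R) = True \to ½ = ½
\lnot (Q \to ((R \lor Q) \to R)) = \lnot ½ = ½
Q \to \lnot (Q \to ((R \lor Q) \to R)) = True \to ½ = ½

½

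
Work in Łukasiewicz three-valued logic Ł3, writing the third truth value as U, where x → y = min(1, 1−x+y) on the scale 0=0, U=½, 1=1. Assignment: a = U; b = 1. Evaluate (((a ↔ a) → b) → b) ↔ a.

a ↔ a = U ↔ U = 1  [1 − |½−½|]
(a ↔ a) → b = 1 → 1 = 1
((a ↔ a) → b) → b = 1 → 1 = 1
(((a ↔ a) → b) → b) ↔ a = 1 ↔ U = U

U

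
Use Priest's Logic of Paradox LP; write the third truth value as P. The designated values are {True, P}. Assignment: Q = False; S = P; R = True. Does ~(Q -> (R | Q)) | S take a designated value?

Yes

R | Q = True | False = True
Q -> (R | Q) = False -> True = True
~(Q -> (R | Q)) = ~True = False
~(Q -> (R | Q)) | S = False | P = P
P ∈ {True, P}.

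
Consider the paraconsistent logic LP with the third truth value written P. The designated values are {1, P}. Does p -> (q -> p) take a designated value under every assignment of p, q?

Yes

Every assignment of p, q over {1, P, 0} gives a value in {1, P}.
In particular, with p=P, q=P: p -> (q -> p) = P.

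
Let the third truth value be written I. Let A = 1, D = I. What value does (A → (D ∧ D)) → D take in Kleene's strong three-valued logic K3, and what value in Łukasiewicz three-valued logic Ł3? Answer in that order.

In Kleene's strong three-valued logic K3: D ∧ D = I ∧ I = I
A → (D ∧ D) = 1 → I = I
(A → (D ∧ D)) → D = I → I = I
In Łukasiewicz three-valued logic Ł3: D ∧ D = I ∧ I = I
A → (D ∧ D) = 1 → I = I  [min(1, 1−1+½)]
(A → (D ∧ D)) → D = I → I = 1
They differ because Kleene's strong three-valued logic K3 and Łukasiewicz three-valued logic Ł3 treat I differently under implication.

I; 1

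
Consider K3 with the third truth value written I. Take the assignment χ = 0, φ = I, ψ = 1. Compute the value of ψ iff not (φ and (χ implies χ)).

χ implies χ = 0 implies 0 = 1
φ and (χ implies χ) = I and 1 = I
not (φ and (χ implies χ)) = not I = I
ψ iff not (φ and (χ implies χ)) = 1 iff I = I

I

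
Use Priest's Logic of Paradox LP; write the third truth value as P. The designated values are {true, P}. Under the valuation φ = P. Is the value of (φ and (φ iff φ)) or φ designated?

φ iff φ = P iff P = P
φ and (φ iff φ) = P and P = P
(φ and (φ iff φ)) or φ = P or P = P
P ∈ {true, P}.

Yes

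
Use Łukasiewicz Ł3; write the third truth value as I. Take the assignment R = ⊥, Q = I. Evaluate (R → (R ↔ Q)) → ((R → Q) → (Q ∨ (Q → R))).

R ↔ Q = ⊥ ↔ I = I  [1 − |0−½|]
R → (R ↔ Q) = ⊥ → I = ⊤
R → Q = ⊥ → I = ⊤
Q → R = I → ⊥ = I
Q ∨ (Q → R) = I ∨ I = I
(R → Q) → (Q ∨ (Q → R)) = ⊤ → I = I
(R → (R ↔ Q)) → ((R → Q) → (Q ∨ (Q → R))) = ⊤ → I = I

I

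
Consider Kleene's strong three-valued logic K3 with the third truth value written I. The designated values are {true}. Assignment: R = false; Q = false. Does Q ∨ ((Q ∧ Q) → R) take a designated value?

Yes

Q ∧ Q = false ∧ false = false
(Q ∧ Q) → R = false → false = true
Q ∨ ((Q ∧ Q) → R) = false ∨ true = true
true ∈ {true}.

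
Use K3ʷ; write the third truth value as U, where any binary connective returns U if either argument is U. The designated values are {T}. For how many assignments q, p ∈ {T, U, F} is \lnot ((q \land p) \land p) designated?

Designated under: (q=T, p=F); (q=F, p=T); (q=F, p=F).

3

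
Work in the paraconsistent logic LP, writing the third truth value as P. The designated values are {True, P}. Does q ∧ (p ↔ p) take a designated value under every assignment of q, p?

Countermodel: q=False, p=True gives False, which is not designated.

No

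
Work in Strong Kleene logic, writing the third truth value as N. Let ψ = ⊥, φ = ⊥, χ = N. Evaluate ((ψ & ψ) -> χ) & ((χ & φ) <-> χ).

N

ψ & ψ = ⊥ & ⊥ = ⊥
(ψ & ψ) -> χ = ⊥ -> N = ⊤  [~⊥ | N]
χ & φ = N & ⊥ = ⊥
(χ & φ) <-> χ = ⊥ <-> N = N
((ψ & ψ) -> χ) & ((χ & φ) <-> χ) = ⊤ & N = N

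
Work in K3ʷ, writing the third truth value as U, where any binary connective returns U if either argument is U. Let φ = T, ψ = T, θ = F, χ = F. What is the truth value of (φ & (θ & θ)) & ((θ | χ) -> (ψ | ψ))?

θ & θ = F & F = F
φ & (θ & θ) = T & F = F
θ | χ = F | F = F
ψ | ψ = T | T = T
(θ | χ) -> (ψ | ψ) = F -> T = T
(φ & (θ & θ)) & ((θ | χ) -> (ψ | ψ)) = F & T = F

F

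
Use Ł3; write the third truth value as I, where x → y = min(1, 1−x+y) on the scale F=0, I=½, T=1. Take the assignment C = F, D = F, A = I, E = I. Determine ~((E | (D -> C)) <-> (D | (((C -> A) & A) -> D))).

I

D -> C = F -> F = T
E | (D -> C) = I | T = T
C -> A = F -> I = T  [min(1, 1−0+½)]
(C -> A) & A = T & I = I
((C -> A) & A) -> D = I -> F = I
D | (((C -> A) & A) -> D) = F | I = I
(E | (D -> C)) <-> (D | (((C -> A) & A) -> D)) = T <-> I = I
~((E | (D -> C)) <-> (D | (((C -> A) & A) -> D))) = ~I = I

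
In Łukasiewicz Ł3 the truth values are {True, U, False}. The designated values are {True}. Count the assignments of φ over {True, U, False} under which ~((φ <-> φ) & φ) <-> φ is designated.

φ=True: False ·
φ=U: True ✓
φ=False: False ·

1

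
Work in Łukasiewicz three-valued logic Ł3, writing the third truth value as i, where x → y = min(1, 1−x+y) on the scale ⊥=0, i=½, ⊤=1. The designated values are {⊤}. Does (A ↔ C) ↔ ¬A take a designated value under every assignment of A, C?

No

Countermodel: A=⊤, C=⊤ gives ⊥, which is not designated.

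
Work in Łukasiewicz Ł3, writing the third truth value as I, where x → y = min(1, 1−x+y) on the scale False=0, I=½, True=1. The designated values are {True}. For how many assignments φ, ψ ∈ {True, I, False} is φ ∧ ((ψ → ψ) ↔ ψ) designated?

1

Designated under: (φ=True, ψ=True).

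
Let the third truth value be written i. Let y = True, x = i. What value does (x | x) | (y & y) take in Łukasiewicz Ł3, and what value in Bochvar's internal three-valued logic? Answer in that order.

True; i

In Łukasiewicz Ł3: x | x = i | i = i
y & y = True & True = True
(x | x) | (y & y) = i | True = True
In Bochvar's internal three-valued logic: x | x = i | i = i
y & y = True & True = True
(x | x) | (y & y) = i | True = i
They differ because Łukasiewicz Ł3 and Bochvar's internal three-valued logic treat i differently under the binary connectives.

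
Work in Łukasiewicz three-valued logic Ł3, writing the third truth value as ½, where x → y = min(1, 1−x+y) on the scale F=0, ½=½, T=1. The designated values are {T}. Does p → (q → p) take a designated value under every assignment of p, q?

Every assignment of p, q over {T, ½, F} gives a value in {T}.
In particular, with p=½, q=½: p → (q → p) = T.

Yes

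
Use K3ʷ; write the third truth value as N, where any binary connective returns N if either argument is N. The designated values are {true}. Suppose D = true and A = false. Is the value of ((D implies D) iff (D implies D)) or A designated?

D implies D = true implies true = true
D implies D = true implies true = true
(D implies D) iff (D implies D) = true iff true = true
((D implies D) iff (D implies D)) or A = true or false = true
true ∈ {true}.

Yes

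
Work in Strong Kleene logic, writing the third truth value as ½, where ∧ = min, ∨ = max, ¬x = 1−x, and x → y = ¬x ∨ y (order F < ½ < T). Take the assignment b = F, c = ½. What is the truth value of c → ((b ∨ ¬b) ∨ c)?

¬b = ¬F = T
b ∨ ¬b = F ∨ T = T
(b ∨ ¬b) ∨ c = T ∨ ½ = T
c → ((b ∨ ¬b) ∨ c) = ½ → T = T

T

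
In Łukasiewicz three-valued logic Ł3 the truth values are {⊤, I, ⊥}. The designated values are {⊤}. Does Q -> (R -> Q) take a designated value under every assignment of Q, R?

Every assignment of Q, R over {⊤, I, ⊥} gives a value in {⊤}.
In particular, with Q=I, R=I: Q -> (R -> Q) = ⊤.

Yes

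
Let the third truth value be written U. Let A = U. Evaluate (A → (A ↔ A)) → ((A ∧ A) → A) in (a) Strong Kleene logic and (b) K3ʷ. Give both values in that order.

In Strong Kleene logic: A ↔ A = U ↔ U = U
A → (A ↔ A) = U → U = U
A ∧ A = U ∧ U = U
(A ∧ A) → A = U → U = U
(A → (A ↔ A)) → ((A ∧ A) → A) = U → U = U
In K3ʷ: A ↔ A = U ↔ U = U
A → (A ↔ A) = U → U = U  [any arg is the third value ⇒ result is the third value]
A ∧ A = U ∧ U = U
(A ∧ A) → A = U → U = U
(A → (A ↔ A)) → ((A ∧ A) → A) = U → U = U

U; U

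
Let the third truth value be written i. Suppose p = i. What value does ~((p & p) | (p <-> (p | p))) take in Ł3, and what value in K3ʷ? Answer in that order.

⊥; i

In Ł3: p & p = i & i = i
p | p = i | i = i
p <-> (p | p) = i <-> i = ⊤  [1 − |½−½|]
(p & p) | (p <-> (p | p)) = i | ⊤ = ⊤
~((p & p) | (p <-> (p | p))) = ~⊤ = ⊥
In K3ʷ: p & p = i & i = i
p | p = i | i = i
p <-> (p | p) = i <-> i = i
(p & p) | (p <-> (p | p)) = i | i = i
~((p & p) | (p <-> (p | p))) = ~i = i
They differ because Ł3 and K3ʷ treat i differently under the binary connectives.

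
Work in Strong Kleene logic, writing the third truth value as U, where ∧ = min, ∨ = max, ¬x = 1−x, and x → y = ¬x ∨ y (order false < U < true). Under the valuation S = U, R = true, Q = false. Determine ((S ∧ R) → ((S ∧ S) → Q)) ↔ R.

S ∧ R = U ∧ true = U
S ∧ S = U ∧ U = U
(S ∧ S) → Q = U → false = U
(S ∧ R) → ((S ∧ S) → Q) = U → U = U
((S ∧ R) → ((S ∧ S) → Q)) ↔ R = U ↔ true = U

U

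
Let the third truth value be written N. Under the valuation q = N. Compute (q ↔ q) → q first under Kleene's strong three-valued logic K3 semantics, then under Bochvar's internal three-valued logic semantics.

In Kleene's strong three-valued logic K3: q ↔ q = N ↔ N = N
(q ↔ q) → q = N → N = N  [¬N ∨ N]
In Bochvar's internal three-valued logic: q ↔ q = N ↔ N = N
(q ↔ q) → q = N → N = N  [any arg is the third value ⇒ result is the third value]

N; N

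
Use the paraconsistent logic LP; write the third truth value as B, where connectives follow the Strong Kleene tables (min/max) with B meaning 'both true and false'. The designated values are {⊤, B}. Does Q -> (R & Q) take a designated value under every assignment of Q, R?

Countermodel: Q=⊤, R=⊥ gives ⊥, which is not designated.

No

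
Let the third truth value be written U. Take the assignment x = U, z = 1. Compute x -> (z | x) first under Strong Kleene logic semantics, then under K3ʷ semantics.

In Strong Kleene logic: z | x = 1 | U = 1
x -> (z | x) = U -> 1 = 1  [~U | 1]
In K3ʷ: z | x = 1 | U = U
x -> (z | x) = U -> U = U  [any arg is the third value ⇒ result is the third value]
They differ because Strong Kleene logic and K3ʷ treat U differently under the binary connectives.

1; U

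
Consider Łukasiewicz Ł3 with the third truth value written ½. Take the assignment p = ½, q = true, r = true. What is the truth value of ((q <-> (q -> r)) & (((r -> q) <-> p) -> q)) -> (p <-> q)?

q -> r = true -> true = true
q <-> (q -> r) = true <-> true = true
r -> q = true -> true = true
(r -> q) <-> p = true <-> ½ = ½
((r -> q) <-> p) -> q = ½ -> true = true
(q <-> (q -> r)) & (((r -> q) <-> p) -> q) = true & true = true
p <-> q = ½ <-> true = ½
((q <-> (q -> r)) & (((r -> q) <-> p) -> q)) -> (p <-> q) = true -> ½ = ½

½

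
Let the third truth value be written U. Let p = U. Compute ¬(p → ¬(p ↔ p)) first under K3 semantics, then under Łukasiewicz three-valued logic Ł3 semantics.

In K3: p ↔ p = U ↔ U = U
¬(p ↔ p) = ¬U = U
p → ¬(p ↔ p) = U → U = U
¬(p → ¬(p ↔ p)) = ¬U = U
In Łukasiewicz three-valued logic Ł3: p ↔ p = U ↔ U = true
¬(p ↔ p) = ¬true = false
p → ¬(p ↔ p) = U → false = U
¬(p → ¬(p ↔ p)) = ¬U = U

U; U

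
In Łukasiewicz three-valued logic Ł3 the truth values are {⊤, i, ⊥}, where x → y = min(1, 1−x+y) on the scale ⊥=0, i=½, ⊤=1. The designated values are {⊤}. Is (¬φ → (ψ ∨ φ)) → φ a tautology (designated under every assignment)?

No

Countermodel: φ=i, ψ=⊤ gives i, which is not designated.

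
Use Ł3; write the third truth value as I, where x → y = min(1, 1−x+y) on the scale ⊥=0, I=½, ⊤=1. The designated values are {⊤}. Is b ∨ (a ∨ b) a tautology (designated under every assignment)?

No

Countermodel: b=I, a=I gives I, which is not designated.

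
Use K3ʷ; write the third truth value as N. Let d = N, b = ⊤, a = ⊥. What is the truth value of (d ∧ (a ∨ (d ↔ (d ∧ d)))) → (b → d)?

N

d ∧ d = N ∧ N = N
d ↔ (d ∧ d) = N ↔ N = N
a ∨ (d ↔ (d ∧ d)) = ⊥ ∨ N = N
d ∧ (a ∨ (d ↔ (d ∧ d))) = N ∧ N = N
b → d = ⊤ → N = N
(d ∧ (a ∨ (d ↔ (d ∧ d)))) → (b → d) = N → N = N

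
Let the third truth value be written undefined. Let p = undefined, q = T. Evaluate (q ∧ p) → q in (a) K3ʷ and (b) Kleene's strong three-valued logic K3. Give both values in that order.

In K3ʷ: q ∧ p = T ∧ undefined = undefined
(q ∧ p) → q = undefined → T = undefined
In Kleene's strong three-valued logic K3: q ∧ p = T ∧ undefined = undefined
(q ∧ p) → q = undefined → T = T  [¬undefined ∨ T]
They differ because K3ʷ and Kleene's strong three-valued logic K3 treat undefined differently under the binary connectives.

undefined; T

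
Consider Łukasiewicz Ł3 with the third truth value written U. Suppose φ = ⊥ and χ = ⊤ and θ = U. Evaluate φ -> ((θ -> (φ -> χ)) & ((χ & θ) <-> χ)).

φ -> χ = ⊥ -> ⊤ = ⊤
θ -> (φ -> χ) = U -> ⊤ = ⊤  [min(1, 1−½+1)]
χ & θ = ⊤ & U = U
(χ & θ) <-> χ = U <-> ⊤ = U
(θ -> (φ -> χ)) & ((χ & θ) <-> χ) = ⊤ & U = U
φ -> ((θ -> (φ -> χ)) & ((χ & θ) <-> χ)) = ⊥ -> U = ⊤

⊤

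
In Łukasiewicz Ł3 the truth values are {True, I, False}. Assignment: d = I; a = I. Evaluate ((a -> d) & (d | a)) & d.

I

a -> d = I -> I = True  [min(1, 1−½+½)]
d | a = I | I = I
(a -> d) & (d | a) = True & I = I
((a -> d) & (d | a)) & d = I & I = I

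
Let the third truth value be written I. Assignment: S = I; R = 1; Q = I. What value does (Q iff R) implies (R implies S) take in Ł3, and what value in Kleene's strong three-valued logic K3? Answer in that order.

1; I

In Ł3: Q iff R = I iff 1 = I  [1 − |½−1|]
R implies S = 1 implies I = I
(Q iff R) implies (R implies S) = I implies I = 1
In Kleene's strong three-valued logic K3: Q iff R = I iff 1 = I
R implies S = 1 implies I = I
(Q iff R) implies (R implies S) = I implies I = I
They differ because Ł3 and Kleene's strong three-valued logic K3 treat I differently under implication.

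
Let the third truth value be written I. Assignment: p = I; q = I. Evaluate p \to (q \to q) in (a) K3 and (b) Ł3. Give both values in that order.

In K3: q \to q = I \to I = I  [\lnot I \lor I]
p \to (q \to q) = I \to I = I
In Ł3: q \to q = I \to I = True  [min(1, 1−½+½)]
p \to (q \to q) = I \to True = True
They differ because K3 and Ł3 treat I differently under implication.

I; True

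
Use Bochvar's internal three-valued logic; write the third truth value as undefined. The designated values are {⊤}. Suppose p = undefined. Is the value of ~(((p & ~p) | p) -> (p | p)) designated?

~p = ~undefined = undefined
p & ~p = undefined & undefined = undefined
(p & ~p) | p = undefined | undefined = undefined
p | p = undefined | undefined = undefined
((p & ~p) | p) -> (p | p) = undefined -> undefined = undefined  [any arg is the third value ⇒ result is the third value]
~(((p & ~p) | p) -> (p | p)) = ~undefined = undefined
undefined ∉ {⊤}.

No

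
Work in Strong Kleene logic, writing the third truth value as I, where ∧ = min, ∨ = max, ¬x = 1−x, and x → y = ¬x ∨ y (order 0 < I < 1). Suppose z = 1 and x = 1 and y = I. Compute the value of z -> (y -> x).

1

y -> x = I -> 1 = 1
z -> (y -> x) = 1 -> 1 = 1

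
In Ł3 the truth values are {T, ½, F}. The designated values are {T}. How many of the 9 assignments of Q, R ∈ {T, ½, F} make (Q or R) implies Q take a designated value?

6

Of the 9 assignments, 6 give a value in {T}.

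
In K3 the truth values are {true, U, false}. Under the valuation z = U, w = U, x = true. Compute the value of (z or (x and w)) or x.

true

x and w = true and U = U
z or (x and w) = U or U = U
(z or (x and w)) or x = U or true = true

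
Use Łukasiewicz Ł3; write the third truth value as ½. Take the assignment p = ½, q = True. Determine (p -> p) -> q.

True

p -> p = ½ -> ½ = True  [min(1, 1−½+½)]
(p -> p) -> q = True -> True = True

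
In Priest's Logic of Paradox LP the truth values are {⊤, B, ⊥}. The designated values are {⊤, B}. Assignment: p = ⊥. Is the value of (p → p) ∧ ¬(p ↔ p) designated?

No

p → p = ⊥ → ⊥ = ⊤
p ↔ p = ⊥ ↔ ⊥ = ⊤
¬(p ↔ p) = ¬⊤ = ⊥
(p → p) ∧ ¬(p ↔ p) = ⊤ ∧ ⊥ = ⊥
⊥ ∉ {⊤, B}.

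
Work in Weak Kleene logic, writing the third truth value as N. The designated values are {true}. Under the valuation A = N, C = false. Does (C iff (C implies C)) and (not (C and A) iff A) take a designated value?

C implies C = false implies false = true
C iff (C implies C) = false iff true = false
C and A = false and N = N
not (C and A) = not N = N
not (C and A) iff A = N iff N = N
(C iff (C implies C)) and (not (C and A) iff A) = false and N = N
N ∉ {true}.

No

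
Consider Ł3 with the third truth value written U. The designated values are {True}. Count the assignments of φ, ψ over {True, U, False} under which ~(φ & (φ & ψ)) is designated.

5

Of the 9 assignments, 5 give a value in {True}.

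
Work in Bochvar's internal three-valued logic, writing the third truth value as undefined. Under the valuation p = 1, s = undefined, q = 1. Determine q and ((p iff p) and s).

p iff p = 1 iff 1 = 1
(p iff p) and s = 1 and undefined = undefined
q and ((p iff p) and s) = 1 and undefined = undefined

undefined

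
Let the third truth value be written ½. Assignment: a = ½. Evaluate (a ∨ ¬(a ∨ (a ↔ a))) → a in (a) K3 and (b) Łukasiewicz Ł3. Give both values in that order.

½; true

In K3: a ↔ a = ½ ↔ ½ = ½
a ∨ (a ↔ a) = ½ ∨ ½ = ½
¬(a ∨ (a ↔ a)) = ¬½ = ½
a ∨ ¬(a ∨ (a ↔ a)) = ½ ∨ ½ = ½
(a ∨ ¬(a ∨ (a ↔ a))) → a = ½ → ½ = ½  [¬½ ∨ ½]
In Łukasiewicz Ł3: a ↔ a = ½ ↔ ½ = true
a ∨ (a ↔ a) = ½ ∨ true = true
¬(a ∨ (a ↔ a)) = ¬true = false
a ∨ ¬(a ∨ (a ↔ a)) = ½ ∨ false = ½
(a ∨ ¬(a ∨ (a ↔ a))) → a = ½ → ½ = true
They differ because K3 and Łukasiewicz Ł3 treat ½ differently under implication.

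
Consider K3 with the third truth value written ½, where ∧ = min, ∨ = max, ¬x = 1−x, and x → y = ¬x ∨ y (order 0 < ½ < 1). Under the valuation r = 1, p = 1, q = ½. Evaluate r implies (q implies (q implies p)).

q implies p = ½ implies 1 = 1
q implies (q implies p) = ½ implies 1 = 1
r implies (q implies (q implies p)) = 1 implies 1 = 1

1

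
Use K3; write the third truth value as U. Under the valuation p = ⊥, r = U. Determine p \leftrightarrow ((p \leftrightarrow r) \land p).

p \leftrightarrow r = ⊥ \leftrightarrow U = U
(p \leftrightarrow r) \land p = U \land ⊥ = ⊥
p \leftrightarrow ((p \leftrightarrow r) \land p) = ⊥ \leftrightarrow ⊥ = ⊤

⊤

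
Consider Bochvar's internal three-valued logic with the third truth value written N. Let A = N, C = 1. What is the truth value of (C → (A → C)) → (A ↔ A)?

A → C = N → 1 = N
C → (A → C) = 1 → N = N
A ↔ A = N ↔ N = N
(C → (A → C)) → (A ↔ A) = N → N = N

N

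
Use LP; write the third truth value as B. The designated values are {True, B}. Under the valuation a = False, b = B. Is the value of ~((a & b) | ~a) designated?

a & b = False & B = False
~a = ~False = True
(a & b) | ~a = False | True = True
~((a & b) | ~a) = ~True = False
False ∉ {True, B}.

No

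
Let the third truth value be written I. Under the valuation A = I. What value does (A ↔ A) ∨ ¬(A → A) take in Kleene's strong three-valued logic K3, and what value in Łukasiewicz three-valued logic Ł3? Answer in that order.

In Kleene's strong three-valued logic K3: A ↔ A = I ↔ I = I
A → A = I → I = I  [¬I ∨ I]
¬(A → A) = ¬I = I
(A ↔ A) ∨ ¬(A → A) = I ∨ I = I
In Łukasiewicz three-valued logic Ł3: A ↔ A = I ↔ I = True
A → A = I → I = True
¬(A → A) = ¬True = False
(A ↔ A) ∨ ¬(A → A) = True ∨ False = True
They differ because Kleene's strong three-valued logic K3 and Łukasiewicz three-valued logic Ł3 treat I differently under implication.

I; True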